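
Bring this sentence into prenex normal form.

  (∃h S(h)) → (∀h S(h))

First replace A → B with ¬A ∨ B.
  ¬(∃h S(h)) ∨ (∀h S(h))
Push ¬ through the quantifiers and connectives to reach negation normal form:
  (∀h ¬S(h)) ∨ (∀h S(h))
Standardize variables apart so no two quantifiers bind the same name: h↦q.
  (∀h ¬S(h)) ∨ (∀q S(q))
Extract every quantifier outward, since the variables are now distinct and don't occur free across branches:
  ∀h ∀q (¬S(h) ∨ S(q))

∀h ∀q (¬S(h) ∨ S(q))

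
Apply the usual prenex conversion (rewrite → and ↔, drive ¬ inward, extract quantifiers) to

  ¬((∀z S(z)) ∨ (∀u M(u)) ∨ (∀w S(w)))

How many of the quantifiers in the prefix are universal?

0

Drive negations inward (¬∀x A ≡ ∃x ¬A, ¬∃x A ≡ ∀x ¬A, De Morgan for ∧/∨):
  (∃z ¬S(z)) ∧ (∃u ¬M(u)) ∧ (∃w ¬S(w))
Pull the quantifiers to the front (each side's bound variable is not free in the other side):
  ∃z ∃u ∃w (¬S(z) ∧ ¬M(u) ∧ ¬S(w))
The prefix is ∃z ∃u ∃w: 0 universal, 3 existential.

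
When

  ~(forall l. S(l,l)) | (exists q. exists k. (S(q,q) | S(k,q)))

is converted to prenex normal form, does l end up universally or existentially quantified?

existential

Move each ¬ inward, flipping quantifiers it crosses:
  (exists l. ~S(l,l)) | (exists q. exists k. (S(q,q) | S(k,q)))
All bound variables are already distinct, so no renaming is needed.
Finally move all quantifiers to the prefix:
  exists l. exists q. exists k. (~S(l,l) | S(q,q) | S(k,q))
The quantifier forall l sits under an odd number of negations, so it flips to exists l.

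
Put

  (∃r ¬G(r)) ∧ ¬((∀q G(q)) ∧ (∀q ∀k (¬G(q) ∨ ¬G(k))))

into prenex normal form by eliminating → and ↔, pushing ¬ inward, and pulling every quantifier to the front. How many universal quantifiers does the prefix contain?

Push ¬ through the quantifiers and connectives to reach negation normal form:
  (∃r ¬G(r)) ∧ ((∃q ¬G(q)) ∨ (∃q ∃k (G(q) ∧ G(k))))
Standardize variables apart so no two quantifiers bind the same name: q↦y.
  (∃r ¬G(r)) ∧ ((∃q ¬G(q)) ∨ (∃y ∃k (G(y) ∧ G(k))))
Pull the quantifiers to the front (each side's bound variable is not free in the other side):
  ∃r ∃q ∃y ∃k (¬G(r) ∧ (¬G(q) ∨ G(y) ∧ G(k)))
The prefix is ∃r ∃q ∃y ∃k: 0 universal, 4 existential.

0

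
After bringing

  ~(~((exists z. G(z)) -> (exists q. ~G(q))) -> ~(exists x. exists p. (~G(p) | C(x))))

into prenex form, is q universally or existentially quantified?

First replace A → B with ¬A ∨ B.
  ~(~~(~(exists z. G(z)) | (exists q. ~G(q))) | ~(exists x. exists p. (~G(p) | C(x))))
Push ¬ through the quantifiers and connectives to reach negation normal form:
  (exists z. G(z)) & (forall q. G(q)) & (exists x. exists p. (~G(p) | C(x)))
Pull the quantifiers to the front (each side's bound variable is not free in the other side):
  exists z. forall q. exists x. exists p. (G(z) & G(q) & (~G(p) | C(x)))
The quantifier exists q sits under an odd number of negations (counting the antecedent side of each →), so it flips to forall q.

universal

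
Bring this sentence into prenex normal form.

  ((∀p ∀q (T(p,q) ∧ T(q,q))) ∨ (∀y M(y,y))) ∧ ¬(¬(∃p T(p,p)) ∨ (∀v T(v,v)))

Move each ¬ inward, flipping quantifiers it crosses:
  ((∀p ∀q (T(p,q) ∧ T(q,q))) ∨ (∀y M(y,y))) ∧ (∃p T(p,p)) ∧ (∃v ¬T(v,v))
Rename bound variables to avoid capture: p↦u.
  ((∀p ∀q (T(p,q) ∧ T(q,q))) ∨ (∀y M(y,y))) ∧ (∃u T(u,u)) ∧ (∃v ¬T(v,v))
Finally move all quantifiers to the prefix:
  ∀p ∀q ∀y ∃u ∃v ((T(p,q) ∧ T(q,q) ∨ M(y,y)) ∧ T(u,u) ∧ ¬T(v,v))

∀p ∀q ∀y ∃u ∃v ((T(p,q) ∧ T(q,q) ∨ M(y,y)) ∧ T(u,u) ∧ ¬T(v,v))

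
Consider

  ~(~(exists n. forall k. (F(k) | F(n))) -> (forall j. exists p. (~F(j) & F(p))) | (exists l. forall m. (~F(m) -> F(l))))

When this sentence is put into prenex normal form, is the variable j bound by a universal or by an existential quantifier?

existential

Rewrite implications/biconditionals: A → B as ¬A ∨ B.
  ~(~~(exists n. forall k. (F(k) | F(n))) | (forall j. exists p. (~F(j) & F(p))) | (exists l. forall m. (~~F(m) | F(l))))
Move each ¬ inward, flipping quantifiers it crosses:
  (forall n. exists k. (~F(k) & ~F(n))) & (exists j. forall p. (F(j) | ~F(p))) & (forall l. exists m. (~F(m) & ~F(l)))
Extract every quantifier outward, since the variables are now distinct and don't occur free across branches:
  forall n. exists k. exists j. forall p. forall l. exists m. (~F(k) & ~F(n) & (F(j) | ~F(p)) & ~F(m) & ~F(l))
The quantifier forall j sits under an odd number of negations (counting the antecedent side of each →), so it flips to exists j.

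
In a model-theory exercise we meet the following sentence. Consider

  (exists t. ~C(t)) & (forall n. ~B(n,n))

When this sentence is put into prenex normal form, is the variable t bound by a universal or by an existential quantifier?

existential

Finally move all quantifiers to the prefix:
  exists t. forall n. (~C(t) & ~B(n,n))
The quantifier exists t sits under an even number of negations, so it remains existential.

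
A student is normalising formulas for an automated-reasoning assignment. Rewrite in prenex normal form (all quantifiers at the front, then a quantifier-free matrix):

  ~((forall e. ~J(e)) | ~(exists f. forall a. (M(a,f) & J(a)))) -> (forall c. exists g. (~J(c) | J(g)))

Rewrite implications/biconditionals: A → B as ¬A ∨ B.
  ~~((forall e. ~J(e)) | ~(exists f. forall a. (M(a,f) & J(a)))) | (forall c. exists g. (~J(c) | J(g)))
Push ¬ through the quantifiers and connectives to reach negation normal form:
  (forall e. ~J(e)) | (forall f. exists a. (~M(a,f) | ~J(a))) | (forall c. exists g. (~J(c) | J(g)))
Pull the quantifiers to the front (each side's bound variable is not free in the other side):
  forall e. forall f. exists a. forall c. exists g. (~J(e) | ~M(a,f) | ~J(a) | ~J(c) | J(g))

forall e. forall f. exists a. forall c. exists g. (~J(e) | ~M(a,f) | ~J(a) | ~J(c) | J(g))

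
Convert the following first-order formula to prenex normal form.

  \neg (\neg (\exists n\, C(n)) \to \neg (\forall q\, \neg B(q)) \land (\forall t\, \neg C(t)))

Rewrite implications/biconditionals: A → B as ¬A ∨ B.
  \neg (\neg \neg (\exists n\, C(n)) \lor \neg (\forall q\, \neg B(q)) \land (\forall t\, \neg C(t)))
Drive negations inward (¬∀x A ≡ ∃x ¬A, ¬∃x A ≡ ∀x ¬A, De Morgan for ∧/∨):
  (\forall n\, \neg C(n)) \land ((\forall q\, \neg B(q)) \lor (\exists t\, C(t)))
All bound variables are already distinct, so no renaming is needed.
Finally move all quantifiers to the prefix:
  \forall n\, \forall q\, \exists t\, (\neg C(n) \land (\neg B(q) \lor C(t)))

\forall n\, \forall q\, \exists t\, (\neg C(n) \land (\neg B(q) \lor C(t)))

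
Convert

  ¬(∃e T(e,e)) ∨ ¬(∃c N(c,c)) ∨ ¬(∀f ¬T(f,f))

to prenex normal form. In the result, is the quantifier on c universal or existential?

universal

Push ¬ through the quantifiers and connectives to reach negation normal form:
  (∀e ¬T(e,e)) ∨ (∀c ¬N(c,c)) ∨ (∃f T(f,f))
Pull the quantifiers to the front (each side's bound variable is not free in the other side):
  ∀e ∀c ∃f (¬T(e,e) ∨ ¬N(c,c) ∨ T(f,f))
The quantifier ∃c sits under an odd number of negations, so it flips to ∀c.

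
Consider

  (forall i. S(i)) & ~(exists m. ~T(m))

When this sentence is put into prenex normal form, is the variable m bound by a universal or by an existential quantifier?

Push ¬ through the quantifiers and connectives to reach negation normal form:
  (forall i. S(i)) & (forall m. T(m))
All bound variables are already distinct, so no renaming is needed.
Pull the quantifiers to the front (each side's bound variable is not free in the other side):
  forall i. forall m. (S(i) & T(m))
The quantifier exists m sits under an odd number of negations, so it flips to forall m.

universal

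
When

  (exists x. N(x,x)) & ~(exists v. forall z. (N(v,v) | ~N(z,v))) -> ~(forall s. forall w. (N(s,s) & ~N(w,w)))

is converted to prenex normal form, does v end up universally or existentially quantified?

Rewrite implications/biconditionals: A → B as ¬A ∨ B.
  ~((exists x. N(x,x)) & ~(exists v. forall z. (N(v,v) | ~N(z,v)))) | ~(forall s. forall w. (N(s,s) & ~N(w,w)))
Push ¬ through the quantifiers and connectives to reach negation normal form:
  (forall x. ~N(x,x)) | (exists v. forall z. (N(v,v) | ~N(z,v))) | (exists s. exists w. (~N(s,s) | N(w,w)))
Pull the quantifiers to the front (each side's bound variable is not free in the other side):
  forall x. exists v. forall z. exists s. exists w. (~N(x,x) | N(v,v) | ~N(z,v) | ~N(s,s) | N(w,w))
The quantifier exists v sits under an even number of negations (counting the antecedent side of each →), so it remains existential.

existential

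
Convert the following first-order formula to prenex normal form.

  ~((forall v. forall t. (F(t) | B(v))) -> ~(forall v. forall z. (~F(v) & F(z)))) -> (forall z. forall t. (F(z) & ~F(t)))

exists v. exists t. exists c. exists z. forall w. forall w1. (~F(t) & ~B(v) | F(c) | ~F(z) | F(w) & ~F(w1))

Rewrite implications/biconditionals: A → B as ¬A ∨ B.
  ~~(~(forall v. forall t. (F(t) | B(v))) | ~(forall v. forall z. (~F(v) & F(z)))) | (forall z. forall t. (F(z) & ~F(t)))
Drive negations inward (¬∀x A ≡ ∃x ¬A, ¬∃x A ≡ ∀x ¬A, De Morgan for ∧/∨):
  (exists v. exists t. (~F(t) & ~B(v))) | (exists v. exists z. (F(v) | ~F(z))) | (forall z. forall t. (F(z) & ~F(t)))
Give each quantifier a distinct variable: v↦c, z↦w, t↦w1.
  (exists v. exists t. (~F(t) & ~B(v))) | (exists c. exists z. (F(c) | ~F(z))) | (forall w. forall w1. (F(w) & ~F(w1)))
Finally move all quantifiers to the prefix:
  exists v. exists t. exists c. exists z. forall w. forall w1. (~F(t) & ~B(v) | F(c) | ~F(z) | F(w) & ~F(w1))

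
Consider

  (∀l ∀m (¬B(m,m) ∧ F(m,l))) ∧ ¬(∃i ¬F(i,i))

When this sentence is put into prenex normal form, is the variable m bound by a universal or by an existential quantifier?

universal

Move each ¬ inward, flipping quantifiers it crosses:
  (∀l ∀m (¬B(m,m) ∧ F(m,l))) ∧ (∀i F(i,i))
All bound variables are already distinct, so no renaming is needed.
Pull the quantifiers to the front (each side's bound variable is not free in the other side):
  ∀l ∀m ∀i (¬B(m,m) ∧ F(m,l) ∧ F(i,i))
The quantifier ∀m sits under an even number of negations, so it remains universal.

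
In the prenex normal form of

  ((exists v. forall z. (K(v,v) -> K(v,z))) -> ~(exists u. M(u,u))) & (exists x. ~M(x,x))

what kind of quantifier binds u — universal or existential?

universal

First replace A → B with ¬A ∨ B.
  (~(exists v. forall z. (~K(v,v) | K(v,z))) | ~(exists u. M(u,u))) & (exists x. ~M(x,x))
Push ¬ through the quantifiers and connectives to reach negation normal form:
  ((forall v. exists z. (K(v,v) & ~K(v,z))) | (forall u. ~M(u,u))) & (exists x. ~M(x,x))
All bound variables are already distinct, so no renaming is needed.
Finally move all quantifiers to the prefix:
  forall v. exists z. forall u. exists x. ((K(v,v) & ~K(v,z) | ~M(u,u)) & ~M(x,x))
The quantifier exists u sits under an odd number of negations (counting the antecedent side of each →), so it flips to forall u.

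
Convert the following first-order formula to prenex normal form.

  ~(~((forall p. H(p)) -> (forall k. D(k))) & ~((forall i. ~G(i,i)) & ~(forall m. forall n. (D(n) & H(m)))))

Eliminate → and ↔ using ¬ and ∨.
  ~(~(~(forall p. H(p)) | (forall k. D(k))) & ~((forall i. ~G(i,i)) & ~(forall m. forall n. (D(n) & H(m)))))
Push ¬ through the quantifiers and connectives to reach negation normal form:
  (exists p. ~H(p)) | (forall k. D(k)) | (forall i. ~G(i,i)) & (exists m. exists n. (~D(n) | ~H(m)))
Extract every quantifier outward, since the variables are now distinct and don't occur free across branches:
  exists p. forall k. forall i. exists m. exists n. (~H(p) | D(k) | ~G(i,i) & (~D(n) | ~H(m)))

exists p. forall k. forall i. exists m. exists n. (~H(p) | D(k) | ~G(i,i) & (~D(n) | ~H(m)))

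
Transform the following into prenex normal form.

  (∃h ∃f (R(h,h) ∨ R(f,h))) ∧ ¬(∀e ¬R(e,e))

Push ¬ through the quantifiers and connectives to reach negation normal form:
  (∃h ∃f (R(h,h) ∨ R(f,h))) ∧ (∃e R(e,e))
All bound variables are already distinct, so no renaming is needed.
Finally move all quantifiers to the prefix:
  ∃h ∃f ∃e ((R(h,h) ∨ R(f,h)) ∧ R(e,e))

∃h ∃f ∃e ((R(h,h) ∨ R(f,h)) ∧ R(e,e))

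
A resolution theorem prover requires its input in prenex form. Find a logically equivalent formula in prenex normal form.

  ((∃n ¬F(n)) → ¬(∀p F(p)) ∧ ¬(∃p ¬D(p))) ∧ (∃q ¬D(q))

∀n ∃p ∀z ∃q ((F(n) ∨ ¬F(p) ∧ D(z)) ∧ ¬D(q))

Eliminate → and ↔ using ¬ and ∨.
  (¬(∃n ¬F(n)) ∨ ¬(∀p F(p)) ∧ ¬(∃p ¬D(p))) ∧ (∃q ¬D(q))
Drive negations inward (¬∀x A ≡ ∃x ¬A, ¬∃x A ≡ ∀x ¬A, De Morgan for ∧/∨):
  ((∀n F(n)) ∨ (∃p ¬F(p)) ∧ (∀p D(p))) ∧ (∃q ¬D(q))
Rename bound variables to avoid capture: p↦z.
  ((∀n F(n)) ∨ (∃p ¬F(p)) ∧ (∀z D(z))) ∧ (∃q ¬D(q))
Finally move all quantifiers to the prefix:
  ∀n ∃p ∀z ∃q ((F(n) ∨ ¬F(p) ∧ D(z)) ∧ ¬D(q))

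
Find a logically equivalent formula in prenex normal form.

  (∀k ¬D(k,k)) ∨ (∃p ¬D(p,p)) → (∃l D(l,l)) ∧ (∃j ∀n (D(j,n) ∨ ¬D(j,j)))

First replace A → B with ¬A ∨ B.
  ¬((∀k ¬D(k,k)) ∨ (∃p ¬D(p,p))) ∨ (∃l D(l,l)) ∧ (∃j ∀n (D(j,n) ∨ ¬D(j,j)))
Drive negations inward (¬∀x A ≡ ∃x ¬A, ¬∃x A ≡ ∀x ¬A, De Morgan for ∧/∨):
  (∃k D(k,k)) ∧ (∀p D(p,p)) ∨ (∃l D(l,l)) ∧ (∃j ∀n (D(j,n) ∨ ¬D(j,j)))
All bound variables are already distinct, so no renaming is needed.
Pull the quantifiers to the front (each side's bound variable is not free in the other side):
  ∃k ∀p ∃l ∃j ∀n (D(k,k) ∧ D(p,p) ∨ D(l,l) ∧ (D(j,n) ∨ ¬D(j,j)))

∃k ∀p ∃l ∃j ∀n (D(k,k) ∧ D(p,p) ∨ D(l,l) ∧ (D(j,n) ∨ ¬D(j,j)))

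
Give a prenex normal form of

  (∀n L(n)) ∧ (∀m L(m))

Extract every quantifier outward, since the variables are now distinct and don't occur free across branches:
  ∀n ∀m (L(n) ∧ L(m))

∀n ∀m (L(n) ∧ L(m))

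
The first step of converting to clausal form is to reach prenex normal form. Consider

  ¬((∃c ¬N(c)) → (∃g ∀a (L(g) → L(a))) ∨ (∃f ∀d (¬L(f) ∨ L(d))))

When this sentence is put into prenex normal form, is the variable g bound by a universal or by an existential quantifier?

Eliminate → and ↔ using ¬ and ∨.
  ¬(¬(∃c ¬N(c)) ∨ (∃g ∀a (¬L(g) ∨ L(a))) ∨ (∃f ∀d (¬L(f) ∨ L(d))))
Move each ¬ inward, flipping quantifiers it crosses:
  (∃c ¬N(c)) ∧ (∀g ∃a (L(g) ∧ ¬L(a))) ∧ (∀f ∃d (L(f) ∧ ¬L(d)))
All bound variables are already distinct, so no renaming is needed.
Pull the quantifiers to the front (each side's bound variable is not free in the other side):
  ∃c ∀g ∃a ∀f ∃d (¬N(c) ∧ L(g) ∧ ¬L(a) ∧ L(f) ∧ ¬L(d))
The quantifier ∃g sits under an odd number of negations (counting the antecedent side of each →), so it flips to ∀g.

universal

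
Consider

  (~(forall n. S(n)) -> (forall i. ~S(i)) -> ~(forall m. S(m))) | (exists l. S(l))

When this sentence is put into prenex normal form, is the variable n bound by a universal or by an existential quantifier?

universal

Eliminate → and ↔ using ¬ and ∨.
  ~~(forall n. S(n)) | ~(forall i. ~S(i)) | ~(forall m. S(m)) | (exists l. S(l))
Push ¬ through the quantifiers and connectives to reach negation normal form:
  (forall n. S(n)) | (exists i. S(i)) | (exists m. ~S(m)) | (exists l. S(l))
All bound variables are already distinct, so no renaming is needed.
Extract every quantifier outward, since the variables are now distinct and don't occur free across branches:
  forall n. exists i. exists m. exists l. (S(n) | S(i) | ~S(m) | S(l))
The quantifier forall n sits under an even number of negations (counting the antecedent side of each →), so it remains universal.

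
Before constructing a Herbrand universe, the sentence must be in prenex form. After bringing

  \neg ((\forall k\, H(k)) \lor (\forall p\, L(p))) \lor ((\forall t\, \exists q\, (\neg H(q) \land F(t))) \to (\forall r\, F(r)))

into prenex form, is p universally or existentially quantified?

existential

First replace A → B with ¬A ∨ B.
  \neg ((\forall k\, H(k)) \lor (\forall p\, L(p))) \lor \neg (\forall t\, \exists q\, (\neg H(q) \land F(t))) \lor (\forall r\, F(r))
Move each ¬ inward, flipping quantifiers it crosses:
  (\exists k\, \neg H(k)) \land (\exists p\, \neg L(p)) \lor (\exists t\, \forall q\, (H(q) \lor \neg F(t))) \lor (\forall r\, F(r))
Extract every quantifier outward, since the variables are now distinct and don't occur free across branches:
  \exists k\, \exists p\, \exists t\, \forall q\, \forall r\, (\neg H(k) \land \neg L(p) \lor H(q) \lor \neg F(t) \lor F(r))
The quantifier \forall p sits under an odd number of negations (counting the antecedent side of each →), so it flips to \exists p.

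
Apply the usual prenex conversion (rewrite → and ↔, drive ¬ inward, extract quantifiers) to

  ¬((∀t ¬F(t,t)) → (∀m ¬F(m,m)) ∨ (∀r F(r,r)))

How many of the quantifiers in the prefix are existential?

Eliminate → and ↔ using ¬ and ∨.
  ¬(¬(∀t ¬F(t,t)) ∨ (∀m ¬F(m,m)) ∨ (∀r F(r,r)))
Push ¬ through the quantifiers and connectives to reach negation normal form:
  (∀t ¬F(t,t)) ∧ (∃m F(m,m)) ∧ (∃r ¬F(r,r))
All bound variables are already distinct, so no renaming is needed.
Finally move all quantifiers to the prefix:
  ∀t ∃m ∃r (¬F(t,t) ∧ F(m,m) ∧ ¬F(r,r))
The prefix is ∀t ∃m ∃r: 1 universal, 2 existential.

2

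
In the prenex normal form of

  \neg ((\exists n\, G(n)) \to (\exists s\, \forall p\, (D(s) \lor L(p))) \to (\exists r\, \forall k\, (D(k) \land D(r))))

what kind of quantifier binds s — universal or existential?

existential

Eliminate → and ↔ using ¬ and ∨.
  \neg (\neg (\exists n\, G(n)) \lor \neg (\exists s\, \forall p\, (D(s) \lor L(p))) \lor (\exists r\, \forall k\, (D(k) \land D(r))))
Drive negations inward (¬∀x A ≡ ∃x ¬A, ¬∃x A ≡ ∀x ¬A, De Morgan for ∧/∨):
  (\exists n\, G(n)) \land (\exists s\, \forall p\, (D(s) \lor L(p))) \land (\forall r\, \exists k\, (\neg D(k) \lor \neg D(r)))
All bound variables are already distinct, so no renaming is needed.
Finally move all quantifiers to the prefix:
  \exists n\, \exists s\, \forall p\, \forall r\, \exists k\, (G(n) \land (D(s) \lor L(p)) \land (\neg D(k) \lor \neg D(r)))
The quantifier \exists s sits under an even number of negations (counting the antecedent side of each →), so it remains existential.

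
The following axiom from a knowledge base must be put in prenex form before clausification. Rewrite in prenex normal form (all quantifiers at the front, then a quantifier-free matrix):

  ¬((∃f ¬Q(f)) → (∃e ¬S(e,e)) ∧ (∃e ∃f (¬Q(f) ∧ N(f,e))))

∃f ∀e ∀u1 ∀w1 (¬Q(f) ∧ (S(e,e) ∨ Q(w1) ∨ ¬N(w1,u1)))

Rewrite implications/biconditionals: A → B as ¬A ∨ B.
  ¬(¬(∃f ¬Q(f)) ∨ (∃e ¬S(e,e)) ∧ (∃e ∃f (¬Q(f) ∧ N(f,e))))
Move each ¬ inward, flipping quantifiers it crosses:
  (∃f ¬Q(f)) ∧ ((∀e S(e,e)) ∨ (∀e ∀f (Q(f) ∨ ¬N(f,e))))
Rename bound variables to avoid capture: e↦u1, f↦w1.
  (∃f ¬Q(f)) ∧ ((∀e S(e,e)) ∨ (∀u1 ∀w1 (Q(w1) ∨ ¬N(w1,u1))))
Pull the quantifiers to the front (each side's bound variable is not free in the other side):
  ∃f ∀e ∀u1 ∀w1 (¬Q(f) ∧ (S(e,e) ∨ Q(w1) ∨ ¬N(w1,u1)))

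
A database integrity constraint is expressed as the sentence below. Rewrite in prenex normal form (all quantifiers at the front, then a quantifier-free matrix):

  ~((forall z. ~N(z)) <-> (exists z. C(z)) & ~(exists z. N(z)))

forall z. forall y1. exists c. exists v. forall b. exists y. (~N(z) & (~C(y1) | N(c)) | C(v) & ~N(b) & N(y))

First replace A → B with ¬A ∨ B; A ↔ B as (¬A ∨ B) ∧ (¬B ∨ A).
  ~((~(forall z. ~N(z)) | (exists z. C(z)) & ~(exists z. N(z))) & (~((exists z. C(z)) & ~(exists z. N(z))) | (forall z. ~N(z))))
Drive negations inward (¬∀x A ≡ ∃x ¬A, ¬∃x A ≡ ∀x ¬A, De Morgan for ∧/∨):
  (forall z. ~N(z)) & ((forall z. ~C(z)) | (exists z. N(z))) | (exists z. C(z)) & (forall z. ~N(z)) & (exists z. N(z))
Rename bound variables to avoid capture: z↦y1, z↦c, z↦v, z↦b, z↦y.
  (forall z. ~N(z)) & ((forall y1. ~C(y1)) | (exists c. N(c))) | (exists v. C(v)) & (forall b. ~N(b)) & (exists y. N(y))
Pull the quantifiers to the front (each side's bound variable is not free in the other side):
  forall z. forall y1. exists c. exists v. forall b. exists y. (~N(z) & (~C(y1) | N(c)) | C(v) & ~N(b) & N(y))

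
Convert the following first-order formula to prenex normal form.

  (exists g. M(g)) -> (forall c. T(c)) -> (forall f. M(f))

forall g. exists c. forall f. (~M(g) | ~T(c) | M(f))

Eliminate → and ↔ using ¬ and ∨.
  ~(exists g. M(g)) | ~(forall c. T(c)) | (forall f. M(f))
Move each ¬ inward, flipping quantifiers it crosses:
  (forall g. ~M(g)) | (exists c. ~T(c)) | (forall f. M(f))
All bound variables are already distinct, so no renaming is needed.
Extract every quantifier outward, since the variables are now distinct and don't occur free across branches:
  forall g. exists c. forall f. (~M(g) | ~T(c) | M(f))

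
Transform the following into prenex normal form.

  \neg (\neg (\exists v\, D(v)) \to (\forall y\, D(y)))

\forall v\, \exists y\, (\neg D(v) \land \neg D(y))

Rewrite implications/biconditionals: A → B as ¬A ∨ B.
  \neg (\neg \neg (\exists v\, D(v)) \lor (\forall y\, D(y)))
Move each ¬ inward, flipping quantifiers it crosses:
  (\forall v\, \neg D(v)) \land (\exists y\, \neg D(y))
All bound variables are already distinct, so no renaming is needed.
Pull the quantifiers to the front (each side's bound variable is not free in the other side):
  \forall v\, \exists y\, (\neg D(v) \land \neg D(y))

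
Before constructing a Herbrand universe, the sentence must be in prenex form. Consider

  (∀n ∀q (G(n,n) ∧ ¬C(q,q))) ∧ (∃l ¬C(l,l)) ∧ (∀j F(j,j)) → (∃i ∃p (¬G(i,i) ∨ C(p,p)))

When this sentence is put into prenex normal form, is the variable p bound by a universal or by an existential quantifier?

existential

Rewrite implications/biconditionals: A → B as ¬A ∨ B.
  ¬((∀n ∀q (G(n,n) ∧ ¬C(q,q))) ∧ (∃l ¬C(l,l)) ∧ (∀j F(j,j))) ∨ (∃i ∃p (¬G(i,i) ∨ C(p,p)))
Push ¬ through the quantifiers and connectives to reach negation normal form:
  (∃n ∃q (¬G(n,n) ∨ C(q,q))) ∨ (∀l C(l,l)) ∨ (∃j ¬F(j,j)) ∨ (∃i ∃p (¬G(i,i) ∨ C(p,p)))
Pull the quantifiers to the front (each side's bound variable is not free in the other side):
  ∃n ∃q ∀l ∃j ∃i ∃p (¬G(n,n) ∨ C(q,q) ∨ C(l,l) ∨ ¬F(j,j) ∨ ¬G(i,i) ∨ C(p,p))
The quantifier ∃p sits under an even number of negations (counting the antecedent side of each →), so it remains existential.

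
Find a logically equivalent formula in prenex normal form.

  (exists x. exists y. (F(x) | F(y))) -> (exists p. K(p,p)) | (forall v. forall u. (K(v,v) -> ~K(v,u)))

Rewrite implications/biconditionals: A → B as ¬A ∨ B.
  ~(exists x. exists y. (F(x) | F(y))) | (exists p. K(p,p)) | (forall v. forall u. (~K(v,v) | ~K(v,u)))
Move each ¬ inward, flipping quantifiers it crosses:
  (forall x. forall y. (~F(x) & ~F(y))) | (exists p. K(p,p)) | (forall v. forall u. (~K(v,v) | ~K(v,u)))
All bound variables are already distinct, so no renaming is needed.
Finally move all quantifiers to the prefix:
  forall x. forall y. exists p. forall v. forall u. (~F(x) & ~F(y) | K(p,p) | ~K(v,v) | ~K(v,u))

forall x. forall y. exists p. forall v. forall u. (~F(x) & ~F(y) | K(p,p) | ~K(v,v) | ~K(v,u))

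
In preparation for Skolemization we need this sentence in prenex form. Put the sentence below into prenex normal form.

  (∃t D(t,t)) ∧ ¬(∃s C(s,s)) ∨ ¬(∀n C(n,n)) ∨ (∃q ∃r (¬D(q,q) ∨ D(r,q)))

Move each ¬ inward, flipping quantifiers it crosses:
  (∃t D(t,t)) ∧ (∀s ¬C(s,s)) ∨ (∃n ¬C(n,n)) ∨ (∃q ∃r (¬D(q,q) ∨ D(r,q)))
All bound variables are already distinct, so no renaming is needed.
Finally move all quantifiers to the prefix:
  ∃t ∀s ∃n ∃q ∃r (D(t,t) ∧ ¬C(s,s) ∨ ¬C(n,n) ∨ ¬D(q,q) ∨ D(r,q))

∃t ∀s ∃n ∃q ∃r (D(t,t) ∧ ¬C(s,s) ∨ ¬C(n,n) ∨ ¬D(q,q) ∨ D(r,q))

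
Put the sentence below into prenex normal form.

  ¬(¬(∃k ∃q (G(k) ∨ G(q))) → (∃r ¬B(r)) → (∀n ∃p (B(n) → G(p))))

First replace A → B with ¬A ∨ B.
  ¬(¬¬(∃k ∃q (G(k) ∨ G(q))) ∨ ¬(∃r ¬B(r)) ∨ (∀n ∃p (¬B(n) ∨ G(p))))
Move each ¬ inward, flipping quantifiers it crosses:
  (∀k ∀q (¬G(k) ∧ ¬G(q))) ∧ (∃r ¬B(r)) ∧ (∃n ∀p (B(n) ∧ ¬G(p)))
Pull the quantifiers to the front (each side's bound variable is not free in the other side):
  ∀k ∀q ∃r ∃n ∀p (¬G(k) ∧ ¬G(q) ∧ ¬B(r) ∧ B(n) ∧ ¬G(p))

∀k ∀q ∃r ∃n ∀p (¬G(k) ∧ ¬G(q) ∧ ¬B(r) ∧ B(n) ∧ ¬G(p))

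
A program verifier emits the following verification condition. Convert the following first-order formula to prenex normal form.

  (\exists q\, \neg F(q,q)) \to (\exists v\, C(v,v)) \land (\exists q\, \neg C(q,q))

\forall q\, \exists v\, \exists z\, (F(q,q) \lor C(v,v) \land \neg C(z,z))

Eliminate → and ↔ using ¬ and ∨.
  \neg (\exists q\, \neg F(q,q)) \lor (\exists v\, C(v,v)) \land (\exists q\, \neg C(q,q))
Drive negations inward (¬∀x A ≡ ∃x ¬A, ¬∃x A ≡ ∀x ¬A, De Morgan for ∧/∨):
  (\forall q\, F(q,q)) \lor (\exists v\, C(v,v)) \land (\exists q\, \neg C(q,q))
Rename bound variables to avoid capture: q↦z.
  (\forall q\, F(q,q)) \lor (\exists v\, C(v,v)) \land (\exists z\, \neg C(z,z))
Finally move all quantifiers to the prefix:
  \forall q\, \exists v\, \exists z\, (F(q,q) \lor C(v,v) \land \neg C(z,z))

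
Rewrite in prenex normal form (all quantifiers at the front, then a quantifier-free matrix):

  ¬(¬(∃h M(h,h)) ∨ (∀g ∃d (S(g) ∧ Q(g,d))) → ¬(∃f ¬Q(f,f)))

∀h ∀g ∃d ∃f ((¬M(h,h) ∨ S(g) ∧ Q(g,d)) ∧ ¬Q(f,f))

Eliminate → and ↔ using ¬ and ∨.
  ¬(¬(¬(∃h M(h,h)) ∨ (∀g ∃d (S(g) ∧ Q(g,d)))) ∨ ¬(∃f ¬Q(f,f)))
Push ¬ through the quantifiers and connectives to reach negation normal form:
  ((∀h ¬M(h,h)) ∨ (∀g ∃d (S(g) ∧ Q(g,d)))) ∧ (∃f ¬Q(f,f))
Finally move all quantifiers to the prefix:
  ∀h ∀g ∃d ∃f ((¬M(h,h) ∨ S(g) ∧ Q(g,d)) ∧ ¬Q(f,f))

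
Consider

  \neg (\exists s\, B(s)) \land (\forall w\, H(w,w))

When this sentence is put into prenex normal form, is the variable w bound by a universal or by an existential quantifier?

Push ¬ through the quantifiers and connectives to reach negation normal form:
  (\forall s\, \neg B(s)) \land (\forall w\, H(w,w))
All bound variables are already distinct, so no renaming is needed.
Extract every quantifier outward, since the variables are now distinct and don't occur free across branches:
  \forall s\, \forall w\, (\neg B(s) \land H(w,w))
The quantifier \forall w sits under an even number of negations, so it remains universal.

universal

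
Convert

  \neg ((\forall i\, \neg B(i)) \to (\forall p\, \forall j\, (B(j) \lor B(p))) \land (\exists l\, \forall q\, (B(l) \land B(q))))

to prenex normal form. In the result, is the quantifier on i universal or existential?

Eliminate → and ↔ using ¬ and ∨.
  \neg (\neg (\forall i\, \neg B(i)) \lor (\forall p\, \forall j\, (B(j) \lor B(p))) \land (\exists l\, \forall q\, (B(l) \land B(q))))
Push ¬ through the quantifiers and connectives to reach negation normal form:
  (\forall i\, \neg B(i)) \land ((\exists p\, \exists j\, (\neg B(j) \land \neg B(p))) \lor (\forall l\, \exists q\, (\neg B(l) \lor \neg B(q))))
All bound variables are already distinct, so no renaming is needed.
Finally move all quantifiers to the prefix:
  \forall i\, \exists p\, \exists j\, \forall l\, \exists q\, (\neg B(i) \land (\neg B(j) \land \neg B(p) \lor \neg B(l) \lor \neg B(q)))
The quantifier \forall i sits under an even number of negations (counting the antecedent side of each →), so it remains universal.

universal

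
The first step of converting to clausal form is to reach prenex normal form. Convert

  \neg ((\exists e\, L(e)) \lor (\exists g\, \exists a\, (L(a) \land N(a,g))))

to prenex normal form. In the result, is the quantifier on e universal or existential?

universal

Push ¬ through the quantifiers and connectives to reach negation normal form:
  (\forall e\, \neg L(e)) \land (\forall g\, \forall a\, (\neg L(a) \lor \neg N(a,g)))
Pull the quantifiers to the front (each side's bound variable is not free in the other side):
  \forall e\, \forall g\, \forall a\, (\neg L(e) \land (\neg L(a) \lor \neg N(a,g)))
The quantifier \exists e sits under an odd number of negations, so it flips to \forall e.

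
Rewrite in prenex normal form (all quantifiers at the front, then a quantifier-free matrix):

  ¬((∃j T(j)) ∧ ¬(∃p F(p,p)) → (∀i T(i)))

First replace A → B with ¬A ∨ B.
  ¬(¬((∃j T(j)) ∧ ¬(∃p F(p,p))) ∨ (∀i T(i)))
Drive negations inward (¬∀x A ≡ ∃x ¬A, ¬∃x A ≡ ∀x ¬A, De Morgan for ∧/∨):
  (∃j T(j)) ∧ (∀p ¬F(p,p)) ∧ (∃i ¬T(i))
Pull the quantifiers to the front (each side's bound variable is not free in the other side):
  ∃j ∀p ∃i (T(j) ∧ ¬F(p,p) ∧ ¬T(i))

∃j ∀p ∃i (T(j) ∧ ¬F(p,p) ∧ ¬T(i))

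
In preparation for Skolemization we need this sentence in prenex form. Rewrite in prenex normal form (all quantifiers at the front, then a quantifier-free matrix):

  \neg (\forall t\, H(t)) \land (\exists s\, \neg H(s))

Push ¬ through the quantifiers and connectives to reach negation normal form:
  (\exists t\, \neg H(t)) \land (\exists s\, \neg H(s))
All bound variables are already distinct, so no renaming is needed.
Pull the quantifiers to the front (each side's bound variable is not free in the other side):
  \exists t\, \exists s\, (\neg H(t) \land \neg H(s))

\exists t\, \exists s\, (\neg H(t) \land \neg H(s))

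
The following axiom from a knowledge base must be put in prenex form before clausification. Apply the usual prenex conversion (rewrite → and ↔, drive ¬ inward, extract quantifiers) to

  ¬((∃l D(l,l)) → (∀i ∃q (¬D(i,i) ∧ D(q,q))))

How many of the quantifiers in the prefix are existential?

First replace A → B with ¬A ∨ B.
  ¬(¬(∃l D(l,l)) ∨ (∀i ∃q (¬D(i,i) ∧ D(q,q))))
Drive negations inward (¬∀x A ≡ ∃x ¬A, ¬∃x A ≡ ∀x ¬A, De Morgan for ∧/∨):
  (∃l D(l,l)) ∧ (∃i ∀q (D(i,i) ∨ ¬D(q,q)))
Extract every quantifier outward, since the variables are now distinct and don't occur free across branches:
  ∃l ∃i ∀q (D(l,l) ∧ (D(i,i) ∨ ¬D(q,q)))
The prefix is ∃l ∃i ∀q: 1 universal, 2 existential.

2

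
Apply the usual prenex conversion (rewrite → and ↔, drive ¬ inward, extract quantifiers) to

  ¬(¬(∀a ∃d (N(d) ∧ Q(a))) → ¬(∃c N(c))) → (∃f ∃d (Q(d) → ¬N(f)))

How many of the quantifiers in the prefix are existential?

3

Rewrite implications/biconditionals: A → B as ¬A ∨ B.
  ¬¬(¬¬(∀a ∃d (N(d) ∧ Q(a))) ∨ ¬(∃c N(c))) ∨ (∃f ∃d (¬Q(d) ∨ ¬N(f)))
Drive negations inward (¬∀x A ≡ ∃x ¬A, ¬∃x A ≡ ∀x ¬A, De Morgan for ∧/∨):
  (∀a ∃d (N(d) ∧ Q(a))) ∨ (∀c ¬N(c)) ∨ (∃f ∃d (¬Q(d) ∨ ¬N(f)))
Rename bound variables to avoid capture: d↦x1.
  (∀a ∃d (N(d) ∧ Q(a))) ∨ (∀c ¬N(c)) ∨ (∃f ∃x1 (¬Q(x1) ∨ ¬N(f)))
Finally move all quantifiers to the prefix:
  ∀a ∃d ∀c ∃f ∃x1 (N(d) ∧ Q(a) ∨ ¬N(c) ∨ ¬Q(x1) ∨ ¬N(f))
The prefix is ∀a ∃d ∀c ∃f ∃x1: 2 universal, 3 existential.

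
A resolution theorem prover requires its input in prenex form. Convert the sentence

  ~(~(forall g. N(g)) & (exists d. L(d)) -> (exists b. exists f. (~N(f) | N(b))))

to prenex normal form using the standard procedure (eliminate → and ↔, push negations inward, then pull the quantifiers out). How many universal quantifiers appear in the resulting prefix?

Eliminate → and ↔ using ¬ and ∨.
  ~(~(~(forall g. N(g)) & (exists d. L(d))) | (exists b. exists f. (~N(f) | N(b))))
Push ¬ through the quantifiers and connectives to reach negation normal form:
  (exists g. ~N(g)) & (exists d. L(d)) & (forall b. forall f. (N(f) & ~N(b)))
Extract every quantifier outward, since the variables are now distinct and don't occur free across branches:
  exists g. exists d. forall b. forall f. (~N(g) & L(d) & N(f) & ~N(b))
The prefix is exists g exists d forall b forall f: 2 universal, 2 existential.

2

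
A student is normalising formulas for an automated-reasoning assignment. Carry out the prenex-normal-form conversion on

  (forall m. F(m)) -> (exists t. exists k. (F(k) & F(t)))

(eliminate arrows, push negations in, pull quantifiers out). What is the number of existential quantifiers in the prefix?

3

Eliminate → and ↔ using ¬ and ∨.
  ~(forall m. F(m)) | (exists t. exists k. (F(k) & F(t)))
Move each ¬ inward, flipping quantifiers it crosses:
  (exists m. ~F(m)) | (exists t. exists k. (F(k) & F(t)))
Finally move all quantifiers to the prefix:
  exists m. exists t. exists k. (~F(m) | F(k) & F(t))
The prefix is exists m exists t exists k: 0 universal, 3 existential.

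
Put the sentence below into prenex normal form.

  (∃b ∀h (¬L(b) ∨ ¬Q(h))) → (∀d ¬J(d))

First replace A → B with ¬A ∨ B.
  ¬(∃b ∀h (¬L(b) ∨ ¬Q(h))) ∨ (∀d ¬J(d))
Push ¬ through the quantifiers and connectives to reach negation normal form:
  (∀b ∃h (L(b) ∧ Q(h))) ∨ (∀d ¬J(d))
All bound variables are already distinct, so no renaming is needed.
Finally move all quantifiers to the prefix:
  ∀b ∃h ∀d (L(b) ∧ Q(h) ∨ ¬J(d))

∀b ∃h ∀d (L(b) ∧ Q(h) ∨ ¬J(d))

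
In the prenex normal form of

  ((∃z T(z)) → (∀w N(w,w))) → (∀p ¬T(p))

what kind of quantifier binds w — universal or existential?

First replace A → B with ¬A ∨ B.
  ¬(¬(∃z T(z)) ∨ (∀w N(w,w))) ∨ (∀p ¬T(p))
Move each ¬ inward, flipping quantifiers it crosses:
  (∃z T(z)) ∧ (∃w ¬N(w,w)) ∨ (∀p ¬T(p))
All bound variables are already distinct, so no renaming is needed.
Pull the quantifiers to the front (each side's bound variable is not free in the other side):
  ∃z ∃w ∀p (T(z) ∧ ¬N(w,w) ∨ ¬T(p))
The quantifier ∀w sits under an odd number of negations (counting the antecedent side of each →), so it flips to ∃w.

existential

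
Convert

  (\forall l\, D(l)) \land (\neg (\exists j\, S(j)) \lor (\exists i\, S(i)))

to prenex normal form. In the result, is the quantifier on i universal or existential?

Push ¬ through the quantifiers and connectives to reach negation normal form:
  (\forall l\, D(l)) \land ((\forall j\, \neg S(j)) \lor (\exists i\, S(i)))
All bound variables are already distinct, so no renaming is needed.
Pull the quantifiers to the front (each side's bound variable is not free in the other side):
  \forall l\, \forall j\, \exists i\, (D(l) \land (\neg S(j) \lor S(i)))
The quantifier \exists i sits under an even number of negations, so it remains existential.

existential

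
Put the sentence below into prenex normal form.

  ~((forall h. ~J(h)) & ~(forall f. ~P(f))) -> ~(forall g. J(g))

forall h. exists f. exists g. (~J(h) & P(f) | ~J(g))

First replace A → B with ¬A ∨ B.
  ~~((forall h. ~J(h)) & ~(forall f. ~P(f))) | ~(forall g. J(g))
Push ¬ through the quantifiers and connectives to reach negation normal form:
  (forall h. ~J(h)) & (exists f. P(f)) | (exists g. ~J(g))
Finally move all quantifiers to the prefix:
  forall h. exists f. exists g. (~J(h) & P(f) | ~J(g))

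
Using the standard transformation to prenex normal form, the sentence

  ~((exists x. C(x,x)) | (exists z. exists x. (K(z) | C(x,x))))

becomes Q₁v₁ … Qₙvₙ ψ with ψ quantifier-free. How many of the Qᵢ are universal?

Push ¬ through the quantifiers and connectives to reach negation normal form:
  (forall x. ~C(x,x)) & (forall z. forall x. (~K(z) & ~C(x,x)))
Rename bound variables to avoid capture: x↦y.
  (forall x. ~C(x,x)) & (forall z. forall y. (~K(z) & ~C(y,y)))
Pull the quantifiers to the front (each side's bound variable is not free in the other side):
  forall x. forall z. forall y. (~C(x,x) & ~K(z) & ~C(y,y))
The prefix is forall x forall z forall y: 3 universal, 0 existential.

3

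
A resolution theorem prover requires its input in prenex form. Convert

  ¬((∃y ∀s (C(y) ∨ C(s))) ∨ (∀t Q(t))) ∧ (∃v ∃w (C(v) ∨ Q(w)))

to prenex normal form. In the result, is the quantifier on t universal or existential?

Drive negations inward (¬∀x A ≡ ∃x ¬A, ¬∃x A ≡ ∀x ¬A, De Morgan for ∧/∨):
  (∀y ∃s (¬C(y) ∧ ¬C(s))) ∧ (∃t ¬Q(t)) ∧ (∃v ∃w (C(v) ∨ Q(w)))
All bound variables are already distinct, so no renaming is needed.
Finally move all quantifiers to the prefix:
  ∀y ∃s ∃t ∃v ∃w (¬C(y) ∧ ¬C(s) ∧ ¬Q(t) ∧ (C(v) ∨ Q(w)))
The quantifier ∀t sits under an odd number of negations, so it flips to ∃t.

existential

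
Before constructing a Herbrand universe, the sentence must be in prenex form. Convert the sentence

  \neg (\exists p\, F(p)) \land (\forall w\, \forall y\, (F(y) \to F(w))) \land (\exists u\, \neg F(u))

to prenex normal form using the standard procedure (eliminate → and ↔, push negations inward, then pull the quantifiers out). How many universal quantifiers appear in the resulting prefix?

First replace A → B with ¬A ∨ B.
  \neg (\exists p\, F(p)) \land (\forall w\, \forall y\, (\neg F(y) \lor F(w))) \land (\exists u\, \neg F(u))
Drive negations inward (¬∀x A ≡ ∃x ¬A, ¬∃x A ≡ ∀x ¬A, De Morgan for ∧/∨):
  (\forall p\, \neg F(p)) \land (\forall w\, \forall y\, (\neg F(y) \lor F(w))) \land (\exists u\, \neg F(u))
Pull the quantifiers to the front (each side's bound variable is not free in the other side):
  \forall p\, \forall w\, \forall y\, \exists u\, (\neg F(p) \land (\neg F(y) \lor F(w)) \land \neg F(u))
The prefix is \forall p \forall w \forall y \exists u: 3 universal, 1 existential.

3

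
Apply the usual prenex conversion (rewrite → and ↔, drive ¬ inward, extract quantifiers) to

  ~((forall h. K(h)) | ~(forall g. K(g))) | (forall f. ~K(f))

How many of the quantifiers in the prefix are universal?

Move each ¬ inward, flipping quantifiers it crosses:
  (exists h. ~K(h)) & (forall g. K(g)) | (forall f. ~K(f))
All bound variables are already distinct, so no renaming is needed.
Finally move all quantifiers to the prefix:
  exists h. forall g. forall f. (~K(h) & K(g) | ~K(f))
The prefix is exists h forall g forall f: 2 universal, 1 existential.

2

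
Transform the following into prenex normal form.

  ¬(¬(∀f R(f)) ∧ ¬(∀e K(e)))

∀f ∀e (R(f) ∨ K(e))

Move each ¬ inward, flipping quantifiers it crosses:
  (∀f R(f)) ∨ (∀e K(e))
All bound variables are already distinct, so no renaming is needed.
Finally move all quantifiers to the prefix:
  ∀f ∀e (R(f) ∨ K(e))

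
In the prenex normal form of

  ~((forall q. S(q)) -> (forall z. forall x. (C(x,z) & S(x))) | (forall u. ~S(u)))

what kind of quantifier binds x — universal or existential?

Rewrite implications/biconditionals: A → B as ¬A ∨ B.
  ~(~(forall q. S(q)) | (forall z. forall x. (C(x,z) & S(x))) | (forall u. ~S(u)))
Push ¬ through the quantifiers and connectives to reach negation normal form:
  (forall q. S(q)) & (exists z. exists x. (~C(x,z) | ~S(x))) & (exists u. S(u))
Pull the quantifiers to the front (each side's bound variable is not free in the other side):
  forall q. exists z. exists x. exists u. (S(q) & (~C(x,z) | ~S(x)) & S(u))
The quantifier forall x sits under an odd number of negations (counting the antecedent side of each →), so it flips to exists x.

existential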